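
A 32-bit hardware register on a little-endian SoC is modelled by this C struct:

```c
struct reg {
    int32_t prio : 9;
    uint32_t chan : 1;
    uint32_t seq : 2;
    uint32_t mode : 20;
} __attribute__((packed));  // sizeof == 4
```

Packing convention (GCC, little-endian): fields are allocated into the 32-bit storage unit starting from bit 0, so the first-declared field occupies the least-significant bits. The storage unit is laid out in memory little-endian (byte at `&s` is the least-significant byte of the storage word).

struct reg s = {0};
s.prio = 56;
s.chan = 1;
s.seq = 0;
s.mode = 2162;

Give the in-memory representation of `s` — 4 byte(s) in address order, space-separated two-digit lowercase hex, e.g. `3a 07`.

38 22 87 00

prio (9b) val=56 bits=0x38 at bit 0: 0x00000038
chan (1b) val=1 bits=0x1 at bit 9: 0x00000238
seq (2b) val=0 bits=0x0 at bit 10: 0x00000238
mode (20b) val=2162 bits=0x872 at bit 12: 0x00872238
word = 0x00872238 → little-endian bytes:
  [0]=0x38  [1]=0x22  [2]=0x87  [3]=0x00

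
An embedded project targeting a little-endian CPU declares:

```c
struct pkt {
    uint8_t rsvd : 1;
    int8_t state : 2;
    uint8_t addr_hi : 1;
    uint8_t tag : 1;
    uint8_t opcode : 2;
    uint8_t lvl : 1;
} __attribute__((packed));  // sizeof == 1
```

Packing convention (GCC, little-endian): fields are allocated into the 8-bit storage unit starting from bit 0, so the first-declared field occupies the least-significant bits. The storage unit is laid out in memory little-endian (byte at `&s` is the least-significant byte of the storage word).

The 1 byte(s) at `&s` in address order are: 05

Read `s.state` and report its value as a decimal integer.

[0]=0x05 (little-endian) → word 0x05
rsvd [0+:1] = (word>>0) & 0x1 = 1
state [1+:2] = (word>>1) & 0x3 = 2  ←
addr_hi [3+:1] = (word>>3) & 0x1 = 0
tag [4+:1] = (word>>4) & 0x1 = 0
opcode [5+:2] = (word>>5) & 0x3 = 0
lvl [7+:1] = (word>>7) & 0x1 = 0
state signed 2b, MSB=1: 2 - 4 = -2

-2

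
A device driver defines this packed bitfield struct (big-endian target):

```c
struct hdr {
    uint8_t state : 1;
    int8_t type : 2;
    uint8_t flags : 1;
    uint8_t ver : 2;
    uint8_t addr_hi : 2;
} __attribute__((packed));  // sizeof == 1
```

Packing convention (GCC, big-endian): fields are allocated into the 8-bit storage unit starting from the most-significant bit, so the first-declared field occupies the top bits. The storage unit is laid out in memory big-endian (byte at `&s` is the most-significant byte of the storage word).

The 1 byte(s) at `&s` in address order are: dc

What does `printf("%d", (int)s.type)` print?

[0]=0xdc (big-endian) → word 0xdc
state [7+:1] = (word>>7) & 0x1 = 1
type [5+:2] = (word>>5) & 0x3 = 2  ←
flags [4+:1] = (word>>4) & 0x1 = 1
ver [2+:2] = (word>>2) & 0x3 = 3
addr_hi [0+:2] = (word>>0) & 0x3 = 0
type signed 2b, MSB=1: 2 - 4 = -2

-2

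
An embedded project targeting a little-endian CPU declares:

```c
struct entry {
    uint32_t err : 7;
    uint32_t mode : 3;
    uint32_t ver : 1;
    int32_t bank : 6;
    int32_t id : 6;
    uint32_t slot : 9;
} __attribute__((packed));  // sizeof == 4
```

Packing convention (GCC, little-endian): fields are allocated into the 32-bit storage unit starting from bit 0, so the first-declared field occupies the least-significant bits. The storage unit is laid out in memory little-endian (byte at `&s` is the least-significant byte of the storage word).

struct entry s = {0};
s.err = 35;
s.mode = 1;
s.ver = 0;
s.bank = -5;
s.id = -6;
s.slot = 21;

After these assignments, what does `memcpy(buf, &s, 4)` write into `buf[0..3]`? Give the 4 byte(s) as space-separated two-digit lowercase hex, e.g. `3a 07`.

a3 d8 f5 0a

err (7b) val=35 bits=0x23 at bit 0: 0x00000023
mode (3b) val=1 bits=0x1 at bit 7: 0x000000a3
ver (1b) val=0 bits=0x0 at bit 10: 0x000000a3
bank (6b) val=-5 bits=0x3b at bit 11: 0x0001d8a3
id (6b) val=-6 bits=0x3a at bit 17: 0x0075d8a3
slot (9b) val=21 bits=0x15 at bit 23: 0x0af5d8a3
word = 0x0af5d8a3 → little-endian bytes:
  [0]=0xa3  [1]=0xd8  [2]=0xf5  [3]=0x0a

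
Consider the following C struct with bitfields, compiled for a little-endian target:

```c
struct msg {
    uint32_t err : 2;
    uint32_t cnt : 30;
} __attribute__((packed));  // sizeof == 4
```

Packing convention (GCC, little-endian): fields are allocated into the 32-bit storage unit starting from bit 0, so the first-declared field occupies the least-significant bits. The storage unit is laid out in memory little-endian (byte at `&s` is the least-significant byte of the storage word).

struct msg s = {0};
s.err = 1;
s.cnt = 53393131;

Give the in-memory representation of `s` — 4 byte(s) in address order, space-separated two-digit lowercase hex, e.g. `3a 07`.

ad db ba 0c

[0+:2] err=1 & 0x3 = 0x1; word=0x00000001
[2+:30] cnt=53393131 & 0x3fffffff = 0x32eb6eb; word=0x0cbadbad
word = 0x0cbadbad → little-endian bytes:
  [0]=0xad  [1]=0xdb  [2]=0xba  [3]=0x0c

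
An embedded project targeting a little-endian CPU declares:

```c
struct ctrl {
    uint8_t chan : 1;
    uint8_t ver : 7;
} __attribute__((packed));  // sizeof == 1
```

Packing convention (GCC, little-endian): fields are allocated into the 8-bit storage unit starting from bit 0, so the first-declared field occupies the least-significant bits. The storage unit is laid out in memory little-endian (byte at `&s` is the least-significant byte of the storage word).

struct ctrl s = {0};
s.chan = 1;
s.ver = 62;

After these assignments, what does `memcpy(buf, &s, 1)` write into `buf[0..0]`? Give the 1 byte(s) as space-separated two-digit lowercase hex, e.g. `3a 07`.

chan:1 = 1 → 0x1 << 0 → word 0x01
ver:7 = 62 → 0x3e << 1 → word 0x7d
word = 0x7d → little-endian bytes:
  [0]=0x7d

7d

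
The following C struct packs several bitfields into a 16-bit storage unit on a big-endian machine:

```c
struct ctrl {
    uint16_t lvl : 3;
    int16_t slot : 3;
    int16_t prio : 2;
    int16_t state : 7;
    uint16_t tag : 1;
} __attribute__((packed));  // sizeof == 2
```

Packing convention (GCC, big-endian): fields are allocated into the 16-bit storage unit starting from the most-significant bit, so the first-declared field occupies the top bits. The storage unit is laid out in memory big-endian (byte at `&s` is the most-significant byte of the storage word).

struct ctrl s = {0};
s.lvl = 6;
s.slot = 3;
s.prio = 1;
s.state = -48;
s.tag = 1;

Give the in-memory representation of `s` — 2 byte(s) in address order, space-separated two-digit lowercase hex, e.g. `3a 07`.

cd a1

lvl:3 = 6 → 0x6 << 13 → word 0xc000
slot:3 = 3 → 0x3 << 10 → word 0xcc00
prio:2 = 1 → 0x1 << 8 → word 0xcd00
state:7 = -48 → 0x50 << 1 → word 0xcda0
tag:1 = 1 → 0x1 << 0 → word 0xcda1
word = 0xcda1 → big-endian bytes:
  [0]=0xcd  [1]=0xa1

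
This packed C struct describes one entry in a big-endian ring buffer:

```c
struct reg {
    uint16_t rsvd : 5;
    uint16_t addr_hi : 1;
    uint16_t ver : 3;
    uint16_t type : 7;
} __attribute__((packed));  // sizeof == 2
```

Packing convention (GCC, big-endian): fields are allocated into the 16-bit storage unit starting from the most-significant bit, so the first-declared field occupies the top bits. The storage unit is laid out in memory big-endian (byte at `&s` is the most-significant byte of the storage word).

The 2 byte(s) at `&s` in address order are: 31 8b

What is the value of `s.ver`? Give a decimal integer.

3

[0]=0x31 [1]=0x8b (big-endian) → word 0x318b
rsvd:5 @ bit 11 → (0x318b>>11)&0x1f = 0x6
addr_hi:1 @ bit 10 → (0x318b>>10)&0x1 = 0x0
ver:3 @ bit 7 → (0x318b>>7)&0x7 = 0x3  ←
type:7 @ bit 0 → (0x318b>>0)&0x7f = 0xb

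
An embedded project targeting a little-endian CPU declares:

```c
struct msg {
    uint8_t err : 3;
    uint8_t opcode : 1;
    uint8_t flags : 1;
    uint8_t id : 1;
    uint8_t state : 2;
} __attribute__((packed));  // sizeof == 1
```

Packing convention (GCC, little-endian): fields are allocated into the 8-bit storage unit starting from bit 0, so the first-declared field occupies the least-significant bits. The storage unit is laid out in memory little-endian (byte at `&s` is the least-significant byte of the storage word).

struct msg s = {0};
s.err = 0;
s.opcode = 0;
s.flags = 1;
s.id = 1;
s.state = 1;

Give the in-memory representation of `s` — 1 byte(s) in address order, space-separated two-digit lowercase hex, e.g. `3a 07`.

[0+:3] err=0 & 0x7 = 0x0; word=0x00
[3+:1] opcode=0 & 0x1 = 0x0; word=0x00
[4+:1] flags=1 & 0x1 = 0x1; word=0x10
[5+:1] id=1 & 0x1 = 0x1; word=0x30
[6+:2] state=1 & 0x3 = 0x1; word=0x70
word = 0x70 → little-endian bytes:
  [0]=0x70

70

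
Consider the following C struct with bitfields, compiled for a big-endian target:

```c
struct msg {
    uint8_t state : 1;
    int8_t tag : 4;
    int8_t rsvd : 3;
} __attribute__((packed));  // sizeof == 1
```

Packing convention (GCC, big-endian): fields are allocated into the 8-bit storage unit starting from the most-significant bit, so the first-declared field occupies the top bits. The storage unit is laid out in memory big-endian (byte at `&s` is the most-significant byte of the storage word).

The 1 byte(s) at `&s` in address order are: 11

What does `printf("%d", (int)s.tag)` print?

2

[0]=0x11 (big-endian) → word 0x11
state:1 @ bit 7 → (0x11>>7)&0x1 = 0x0
tag:4 @ bit 3 → (0x11>>3)&0xf = 0x2  ←
rsvd:3 @ bit 0 → (0x11>>0)&0x7 = 0x1
tag signed 4b, MSB=0: value = 2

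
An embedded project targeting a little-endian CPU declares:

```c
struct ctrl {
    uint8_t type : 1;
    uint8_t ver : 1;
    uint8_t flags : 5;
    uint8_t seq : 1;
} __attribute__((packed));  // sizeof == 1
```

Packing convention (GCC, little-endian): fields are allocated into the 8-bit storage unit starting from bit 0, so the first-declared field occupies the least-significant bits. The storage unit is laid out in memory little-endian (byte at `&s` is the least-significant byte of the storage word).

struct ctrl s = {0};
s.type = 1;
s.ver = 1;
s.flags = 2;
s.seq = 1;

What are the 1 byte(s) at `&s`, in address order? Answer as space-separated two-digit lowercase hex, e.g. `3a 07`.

[0+:1] type=1 & 0x1 = 0x1; word=0x01
[1+:1] ver=1 & 0x1 = 0x1; word=0x03
[2+:5] flags=2 & 0x1f = 0x2; word=0x0b
[7+:1] seq=1 & 0x1 = 0x1; word=0x8b
word = 0x8b → little-endian bytes:
  [0]=0x8b

8b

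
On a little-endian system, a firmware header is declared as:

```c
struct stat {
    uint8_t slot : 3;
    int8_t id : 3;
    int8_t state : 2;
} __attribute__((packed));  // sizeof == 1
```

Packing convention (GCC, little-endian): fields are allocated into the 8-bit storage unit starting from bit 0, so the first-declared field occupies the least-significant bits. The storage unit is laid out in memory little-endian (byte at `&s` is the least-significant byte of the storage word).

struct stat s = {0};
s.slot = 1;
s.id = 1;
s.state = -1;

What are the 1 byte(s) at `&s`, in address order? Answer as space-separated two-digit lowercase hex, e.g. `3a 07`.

slot (3b) val=1 bits=0x1 at bit 0: 0x01
id (3b) val=1 bits=0x1 at bit 3: 0x09
state (2b) val=-1 bits=0x3 at bit 6: 0xc9
word = 0xc9 → little-endian bytes:
  [0]=0xc9

c9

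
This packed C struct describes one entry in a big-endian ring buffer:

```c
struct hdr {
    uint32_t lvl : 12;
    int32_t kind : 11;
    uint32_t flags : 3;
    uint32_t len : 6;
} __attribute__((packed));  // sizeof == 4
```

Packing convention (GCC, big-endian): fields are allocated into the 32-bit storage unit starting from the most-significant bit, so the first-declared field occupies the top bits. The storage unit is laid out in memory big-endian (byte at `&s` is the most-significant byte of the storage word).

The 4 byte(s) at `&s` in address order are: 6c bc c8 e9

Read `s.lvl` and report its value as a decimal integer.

[0]=0x6c [1]=0xbc [2]=0xc8 [3]=0xe9 (big-endian) → word 0x6cbcc8e9
lvl [20+:12] = (word>>20) & 0xfff = 1739  ←
kind [9+:11] = (word>>9) & 0x7ff = 1636
flags [6+:3] = (word>>6) & 0x7 = 3
len [0+:6] = (word>>0) & 0x3f = 41

1739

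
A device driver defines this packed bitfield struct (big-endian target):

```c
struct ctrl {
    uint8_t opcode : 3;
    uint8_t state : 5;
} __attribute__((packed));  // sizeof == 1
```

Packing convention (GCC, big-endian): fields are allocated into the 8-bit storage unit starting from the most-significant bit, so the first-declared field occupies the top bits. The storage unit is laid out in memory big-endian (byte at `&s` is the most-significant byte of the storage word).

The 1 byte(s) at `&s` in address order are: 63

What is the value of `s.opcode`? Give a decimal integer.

3

[0]=0x63 (big-endian) → word 0x63
opcode:3 @ bit 5 → (0x63>>5)&0x7 = 0x3  ←
state:5 @ bit 0 → (0x63>>0)&0x1f = 0x3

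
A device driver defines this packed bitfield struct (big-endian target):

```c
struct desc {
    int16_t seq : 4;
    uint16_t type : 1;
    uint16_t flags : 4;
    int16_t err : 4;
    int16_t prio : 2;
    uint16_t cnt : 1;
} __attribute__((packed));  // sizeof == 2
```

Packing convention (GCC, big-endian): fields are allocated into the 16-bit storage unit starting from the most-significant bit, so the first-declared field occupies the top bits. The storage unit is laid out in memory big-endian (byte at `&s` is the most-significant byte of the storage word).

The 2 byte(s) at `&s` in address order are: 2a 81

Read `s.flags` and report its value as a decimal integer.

[0]=0x2a [1]=0x81 (big-endian) → word 0x2a81
seq:4 @ bit 12 → (0x2a81>>12)&0xf = 0x2
type:1 @ bit 11 → (0x2a81>>11)&0x1 = 0x1
flags:4 @ bit 7 → (0x2a81>>7)&0xf = 0x5  ←
err:4 @ bit 3 → (0x2a81>>3)&0xf = 0x0
prio:2 @ bit 1 → (0x2a81>>1)&0x3 = 0x0
cnt:1 @ bit 0 → (0x2a81>>0)&0x1 = 0x1

5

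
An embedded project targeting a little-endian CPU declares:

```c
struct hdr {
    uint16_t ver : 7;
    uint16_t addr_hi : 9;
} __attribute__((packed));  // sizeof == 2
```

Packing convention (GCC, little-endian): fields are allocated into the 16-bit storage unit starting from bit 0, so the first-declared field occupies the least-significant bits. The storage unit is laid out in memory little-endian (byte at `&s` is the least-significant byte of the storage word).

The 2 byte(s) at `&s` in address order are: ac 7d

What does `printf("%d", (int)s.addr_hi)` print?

[0]=0xac [1]=0x7d (little-endian) → word 0x7dac
ver [0+:7] = (word>>0) & 0x7f = 44
addr_hi [7+:9] = (word>>7) & 0x1ff = 251  ←

251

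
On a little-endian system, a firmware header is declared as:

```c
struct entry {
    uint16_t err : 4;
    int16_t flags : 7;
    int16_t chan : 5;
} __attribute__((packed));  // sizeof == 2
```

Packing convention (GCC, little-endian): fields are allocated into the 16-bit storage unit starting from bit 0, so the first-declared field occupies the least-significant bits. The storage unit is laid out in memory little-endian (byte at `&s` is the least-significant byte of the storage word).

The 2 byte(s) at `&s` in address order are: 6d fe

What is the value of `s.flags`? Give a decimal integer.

-26

[0]=0x6d [1]=0xfe (little-endian) → word 0xfe6d
err [0+:4] = (word>>0) & 0xf = 13
flags [4+:7] = (word>>4) & 0x7f = 102  ←
chan [11+:5] = (word>>11) & 0x1f = 31
flags signed 7b, MSB=1: 102 - 128 = -26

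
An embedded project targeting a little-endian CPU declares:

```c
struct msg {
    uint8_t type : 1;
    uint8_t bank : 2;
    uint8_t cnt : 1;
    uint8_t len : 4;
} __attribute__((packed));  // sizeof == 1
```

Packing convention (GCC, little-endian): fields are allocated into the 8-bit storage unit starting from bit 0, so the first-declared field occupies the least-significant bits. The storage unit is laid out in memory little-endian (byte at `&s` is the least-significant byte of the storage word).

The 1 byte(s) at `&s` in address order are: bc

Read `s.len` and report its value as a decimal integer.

11

[0]=0xbc (little-endian) → word 0xbc
type [0+:1] = (word>>0) & 0x1 = 0
bank [1+:2] = (word>>1) & 0x3 = 2
cnt [3+:1] = (word>>3) & 0x1 = 1
len [4+:4] = (word>>4) & 0xf = 11  ←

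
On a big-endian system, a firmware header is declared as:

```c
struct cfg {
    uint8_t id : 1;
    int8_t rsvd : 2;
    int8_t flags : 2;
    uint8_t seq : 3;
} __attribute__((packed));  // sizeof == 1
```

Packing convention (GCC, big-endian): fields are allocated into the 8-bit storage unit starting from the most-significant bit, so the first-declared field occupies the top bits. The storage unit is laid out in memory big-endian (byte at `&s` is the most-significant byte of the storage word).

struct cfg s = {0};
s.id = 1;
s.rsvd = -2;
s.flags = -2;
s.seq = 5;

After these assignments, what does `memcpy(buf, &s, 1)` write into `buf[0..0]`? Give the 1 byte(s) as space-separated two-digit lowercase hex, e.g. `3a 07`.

id (1b) val=1 bits=0x1 at bit 7: 0x80
rsvd (2b) val=-2 bits=0x2 at bit 5: 0xc0
flags (2b) val=-2 bits=0x2 at bit 3: 0xd0
seq (3b) val=5 bits=0x5 at bit 0: 0xd5
word = 0xd5 → big-endian bytes:
  [0]=0xd5

d5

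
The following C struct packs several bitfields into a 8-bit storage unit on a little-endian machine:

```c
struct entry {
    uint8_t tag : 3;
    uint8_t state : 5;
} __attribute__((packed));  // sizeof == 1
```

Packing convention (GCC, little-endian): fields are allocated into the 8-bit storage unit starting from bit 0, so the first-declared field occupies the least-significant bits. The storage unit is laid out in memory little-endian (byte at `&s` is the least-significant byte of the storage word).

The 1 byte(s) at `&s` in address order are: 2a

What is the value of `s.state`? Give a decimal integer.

5

[0]=0x2a (little-endian) → word 0x2a
tag:3 @ bit 0 → (0x2a>>0)&0x7 = 0x2
state:5 @ bit 3 → (0x2a>>3)&0x1f = 0x5  ←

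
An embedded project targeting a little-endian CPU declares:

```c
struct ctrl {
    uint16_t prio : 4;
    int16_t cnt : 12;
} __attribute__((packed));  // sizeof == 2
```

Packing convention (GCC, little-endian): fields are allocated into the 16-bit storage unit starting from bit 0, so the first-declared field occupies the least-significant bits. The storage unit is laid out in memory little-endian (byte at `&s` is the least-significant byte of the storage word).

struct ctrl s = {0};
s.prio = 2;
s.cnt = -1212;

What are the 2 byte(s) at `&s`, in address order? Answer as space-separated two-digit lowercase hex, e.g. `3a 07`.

[0+:4] prio=2 & 0xf = 0x2; word=0x0002
[4+:12] cnt=-1212 & 0xfff = 0xb44; word=0xb442
word = 0xb442 → little-endian bytes:
  [0]=0x42  [1]=0xb4

42 b4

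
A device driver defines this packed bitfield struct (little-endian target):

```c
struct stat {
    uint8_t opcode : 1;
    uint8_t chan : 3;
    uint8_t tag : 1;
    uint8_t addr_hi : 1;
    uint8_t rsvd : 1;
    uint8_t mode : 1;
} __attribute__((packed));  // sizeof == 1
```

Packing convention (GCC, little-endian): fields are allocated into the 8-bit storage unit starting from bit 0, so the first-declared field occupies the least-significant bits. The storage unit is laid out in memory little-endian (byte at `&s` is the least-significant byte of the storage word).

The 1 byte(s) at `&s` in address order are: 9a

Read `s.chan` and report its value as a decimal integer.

[0]=0x9a (little-endian) → word 0x9a
opcode [0+:1] = (word>>0) & 0x1 = 0
chan [1+:3] = (word>>1) & 0x7 = 5  ←
tag [4+:1] = (word>>4) & 0x1 = 1
addr_hi [5+:1] = (word>>5) & 0x1 = 0
rsvd [6+:1] = (word>>6) & 0x1 = 0
mode [7+:1] = (word>>7) & 0x1 = 1

5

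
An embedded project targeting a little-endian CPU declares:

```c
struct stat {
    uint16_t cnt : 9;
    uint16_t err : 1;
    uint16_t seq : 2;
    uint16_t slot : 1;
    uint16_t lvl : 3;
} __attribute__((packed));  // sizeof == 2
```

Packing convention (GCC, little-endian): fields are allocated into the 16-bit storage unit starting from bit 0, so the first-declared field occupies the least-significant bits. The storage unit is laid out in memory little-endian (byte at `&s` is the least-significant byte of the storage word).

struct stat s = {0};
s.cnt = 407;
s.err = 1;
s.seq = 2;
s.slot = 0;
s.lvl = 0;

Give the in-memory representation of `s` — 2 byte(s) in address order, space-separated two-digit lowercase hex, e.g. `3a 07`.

[0+:9] cnt=407 & 0x1ff = 0x197; word=0x0197
[9+:1] err=1 & 0x1 = 0x1; word=0x0397
[10+:2] seq=2 & 0x3 = 0x2; word=0x0b97
[12+:1] slot=0 & 0x1 = 0x0; word=0x0b97
[13+:3] lvl=0 & 0x7 = 0x0; word=0x0b97
word = 0x0b97 → little-endian bytes:
  [0]=0x97  [1]=0x0b

97 0b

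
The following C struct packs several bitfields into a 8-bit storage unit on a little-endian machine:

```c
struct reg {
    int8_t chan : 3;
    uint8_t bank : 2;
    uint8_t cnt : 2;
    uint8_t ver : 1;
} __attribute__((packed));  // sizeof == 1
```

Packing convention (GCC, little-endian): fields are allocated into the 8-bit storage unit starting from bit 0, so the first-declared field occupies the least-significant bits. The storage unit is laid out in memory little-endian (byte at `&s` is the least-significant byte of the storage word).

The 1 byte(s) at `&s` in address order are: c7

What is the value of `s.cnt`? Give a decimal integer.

2

[0]=0xc7 (little-endian) → word 0xc7
chan [0+:3] = (word>>0) & 0x7 = 7
bank [3+:2] = (word>>3) & 0x3 = 0
cnt [5+:2] = (word>>5) & 0x3 = 2  ←
ver [7+:1] = (word>>7) & 0x1 = 1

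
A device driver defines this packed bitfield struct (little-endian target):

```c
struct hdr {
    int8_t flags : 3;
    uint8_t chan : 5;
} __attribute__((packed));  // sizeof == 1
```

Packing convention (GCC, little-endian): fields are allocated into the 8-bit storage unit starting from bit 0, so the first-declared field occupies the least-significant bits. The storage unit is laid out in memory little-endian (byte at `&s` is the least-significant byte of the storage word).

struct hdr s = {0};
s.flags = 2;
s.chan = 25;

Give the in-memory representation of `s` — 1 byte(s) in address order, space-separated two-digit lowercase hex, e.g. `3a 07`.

ca

flags (3b) val=2 bits=0x2 at bit 0: 0x02
chan (5b) val=25 bits=0x19 at bit 3: 0xca
word = 0xca → little-endian bytes:
  [0]=0xca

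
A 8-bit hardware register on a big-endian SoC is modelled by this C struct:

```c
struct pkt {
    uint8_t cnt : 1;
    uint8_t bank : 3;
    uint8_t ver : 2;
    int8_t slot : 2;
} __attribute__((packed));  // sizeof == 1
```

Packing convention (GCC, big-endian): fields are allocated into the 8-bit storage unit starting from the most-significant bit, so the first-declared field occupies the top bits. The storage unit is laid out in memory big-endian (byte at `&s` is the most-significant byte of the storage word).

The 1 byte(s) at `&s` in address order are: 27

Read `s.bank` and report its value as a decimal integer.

2

[0]=0x27 (big-endian) → word 0x27
cnt [7+:1] = (word>>7) & 0x1 = 0
bank [4+:3] = (word>>4) & 0x7 = 2  ←
ver [2+:2] = (word>>2) & 0x3 = 1
slot [0+:2] = (word>>0) & 0x3 = 3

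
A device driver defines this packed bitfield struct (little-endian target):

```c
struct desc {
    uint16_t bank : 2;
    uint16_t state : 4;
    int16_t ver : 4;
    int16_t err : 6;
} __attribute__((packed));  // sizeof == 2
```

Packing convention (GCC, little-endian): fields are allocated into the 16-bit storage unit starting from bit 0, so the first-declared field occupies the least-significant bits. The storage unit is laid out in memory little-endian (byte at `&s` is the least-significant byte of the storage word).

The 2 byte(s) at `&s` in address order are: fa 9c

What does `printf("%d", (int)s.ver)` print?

[0]=0xfa [1]=0x9c (little-endian) → word 0x9cfa
bank:2 @ bit 0 → (0x9cfa>>0)&0x3 = 0x2
state:4 @ bit 2 → (0x9cfa>>2)&0xf = 0xe
ver:4 @ bit 6 → (0x9cfa>>6)&0xf = 0x3  ←
err:6 @ bit 10 → (0x9cfa>>10)&0x3f = 0x27
ver signed 4b, MSB=0: value = 3

3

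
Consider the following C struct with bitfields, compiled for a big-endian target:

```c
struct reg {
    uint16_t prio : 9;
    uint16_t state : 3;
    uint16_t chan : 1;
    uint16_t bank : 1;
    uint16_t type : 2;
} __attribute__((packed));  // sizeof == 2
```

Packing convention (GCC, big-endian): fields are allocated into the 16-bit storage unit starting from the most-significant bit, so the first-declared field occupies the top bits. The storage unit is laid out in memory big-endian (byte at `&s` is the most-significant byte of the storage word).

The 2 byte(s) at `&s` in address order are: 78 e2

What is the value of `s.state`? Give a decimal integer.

[0]=0x78 [1]=0xe2 (big-endian) → word 0x78e2
prio [7+:9] = (word>>7) & 0x1ff = 241
state [4+:3] = (word>>4) & 0x7 = 6  ←
chan [3+:1] = (word>>3) & 0x1 = 0
bank [2+:1] = (word>>2) & 0x1 = 0
type [0+:2] = (word>>0) & 0x3 = 2

6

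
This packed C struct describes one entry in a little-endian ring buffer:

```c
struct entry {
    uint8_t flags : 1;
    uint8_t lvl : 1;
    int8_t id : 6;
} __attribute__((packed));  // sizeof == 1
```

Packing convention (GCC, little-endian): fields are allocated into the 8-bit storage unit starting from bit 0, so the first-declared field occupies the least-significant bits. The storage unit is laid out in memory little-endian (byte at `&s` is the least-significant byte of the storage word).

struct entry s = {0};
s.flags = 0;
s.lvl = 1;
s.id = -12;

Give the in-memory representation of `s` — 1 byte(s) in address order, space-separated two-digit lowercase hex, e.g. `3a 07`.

d2

[0+:1] flags=0 & 0x1 = 0x0; word=0x00
[1+:1] lvl=1 & 0x1 = 0x1; word=0x02
[2+:6] id=-12 & 0x3f = 0x34; word=0xd2
word = 0xd2 → little-endian bytes:
  [0]=0xd2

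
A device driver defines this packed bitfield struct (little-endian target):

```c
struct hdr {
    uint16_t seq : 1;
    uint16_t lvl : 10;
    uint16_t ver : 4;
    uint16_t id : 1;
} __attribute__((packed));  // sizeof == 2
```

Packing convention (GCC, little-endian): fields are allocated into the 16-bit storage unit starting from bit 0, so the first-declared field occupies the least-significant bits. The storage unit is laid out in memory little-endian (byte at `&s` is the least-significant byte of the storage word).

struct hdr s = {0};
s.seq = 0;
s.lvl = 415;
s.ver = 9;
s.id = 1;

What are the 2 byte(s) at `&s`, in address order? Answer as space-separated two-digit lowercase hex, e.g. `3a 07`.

seq:1 = 0 → 0x0 << 0 → word 0x0000
lvl:10 = 415 → 0x19f << 1 → word 0x033e
ver:4 = 9 → 0x9 << 11 → word 0x4b3e
id:1 = 1 → 0x1 << 15 → word 0xcb3e
word = 0xcb3e → little-endian bytes:
  [0]=0x3e  [1]=0xcb

3e cb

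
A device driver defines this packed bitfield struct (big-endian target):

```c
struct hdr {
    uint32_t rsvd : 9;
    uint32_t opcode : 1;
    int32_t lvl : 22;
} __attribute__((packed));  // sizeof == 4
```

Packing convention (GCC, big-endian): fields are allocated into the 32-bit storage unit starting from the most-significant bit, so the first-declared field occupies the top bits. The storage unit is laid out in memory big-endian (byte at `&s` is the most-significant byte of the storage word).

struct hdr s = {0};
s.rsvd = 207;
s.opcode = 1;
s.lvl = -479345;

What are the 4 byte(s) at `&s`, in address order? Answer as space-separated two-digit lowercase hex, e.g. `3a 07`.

67 f8 af 8f

rsvd:9 = 207 → 0xcf << 23 → word 0x67800000
opcode:1 = 1 → 0x1 << 22 → word 0x67c00000
lvl:22 = -479345 → 0x38af8f << 0 → word 0x67f8af8f
word = 0x67f8af8f → big-endian bytes:
  [0]=0x67  [1]=0xf8  [2]=0xaf  [3]=0x8f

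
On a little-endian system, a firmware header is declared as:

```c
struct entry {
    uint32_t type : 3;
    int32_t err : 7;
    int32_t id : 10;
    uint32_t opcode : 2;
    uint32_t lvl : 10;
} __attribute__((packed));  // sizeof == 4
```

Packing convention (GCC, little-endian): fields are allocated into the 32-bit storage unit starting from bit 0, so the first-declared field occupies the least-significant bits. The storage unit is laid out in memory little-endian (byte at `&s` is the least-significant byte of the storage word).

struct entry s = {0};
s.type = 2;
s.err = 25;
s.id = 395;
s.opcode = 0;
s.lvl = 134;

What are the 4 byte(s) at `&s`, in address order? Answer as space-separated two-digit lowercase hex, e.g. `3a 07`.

[0+:3] type=2 & 0x7 = 0x2; word=0x00000002
[3+:7] err=25 & 0x7f = 0x19; word=0x000000ca
[10+:10] id=395 & 0x3ff = 0x18b; word=0x00062cca
[20+:2] opcode=0 & 0x3 = 0x0; word=0x00062cca
[22+:10] lvl=134 & 0x3ff = 0x86; word=0x21862cca
word = 0x21862cca → little-endian bytes:
  [0]=0xca  [1]=0x2c  [2]=0x86  [3]=0x21

ca 2c 86 21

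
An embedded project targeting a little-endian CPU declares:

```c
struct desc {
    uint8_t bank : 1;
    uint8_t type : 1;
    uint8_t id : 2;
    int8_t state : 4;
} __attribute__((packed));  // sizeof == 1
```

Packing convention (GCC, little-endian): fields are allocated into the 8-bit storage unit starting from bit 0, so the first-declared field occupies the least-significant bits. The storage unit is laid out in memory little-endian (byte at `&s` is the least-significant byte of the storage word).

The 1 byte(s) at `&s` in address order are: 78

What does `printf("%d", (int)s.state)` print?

7

[0]=0x78 (little-endian) → word 0x78
bank:1 @ bit 0 → (0x78>>0)&0x1 = 0x0
type:1 @ bit 1 → (0x78>>1)&0x1 = 0x0
id:2 @ bit 2 → (0x78>>2)&0x3 = 0x2
state:4 @ bit 4 → (0x78>>4)&0xf = 0x7  ←
state signed 4b, MSB=0: value = 7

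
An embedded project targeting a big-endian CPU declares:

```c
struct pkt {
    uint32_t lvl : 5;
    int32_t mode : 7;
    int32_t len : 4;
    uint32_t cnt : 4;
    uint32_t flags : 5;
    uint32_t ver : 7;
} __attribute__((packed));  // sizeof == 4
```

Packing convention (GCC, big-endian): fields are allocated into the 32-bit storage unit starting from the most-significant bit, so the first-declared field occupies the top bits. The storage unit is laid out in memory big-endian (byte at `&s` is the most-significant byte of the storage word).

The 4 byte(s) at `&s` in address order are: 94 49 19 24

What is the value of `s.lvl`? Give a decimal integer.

[0]=0x94 [1]=0x49 [2]=0x19 [3]=0x24 (big-endian) → word 0x94491924
lvl [27+:5] = (word>>27) & 0x1f = 18  ←
mode [20+:7] = (word>>20) & 0x7f = 68
len [16+:4] = (word>>16) & 0xf = 9
cnt [12+:4] = (word>>12) & 0xf = 1
flags [7+:5] = (word>>7) & 0x1f = 18
ver [0+:7] = (word>>0) & 0x7f = 36

18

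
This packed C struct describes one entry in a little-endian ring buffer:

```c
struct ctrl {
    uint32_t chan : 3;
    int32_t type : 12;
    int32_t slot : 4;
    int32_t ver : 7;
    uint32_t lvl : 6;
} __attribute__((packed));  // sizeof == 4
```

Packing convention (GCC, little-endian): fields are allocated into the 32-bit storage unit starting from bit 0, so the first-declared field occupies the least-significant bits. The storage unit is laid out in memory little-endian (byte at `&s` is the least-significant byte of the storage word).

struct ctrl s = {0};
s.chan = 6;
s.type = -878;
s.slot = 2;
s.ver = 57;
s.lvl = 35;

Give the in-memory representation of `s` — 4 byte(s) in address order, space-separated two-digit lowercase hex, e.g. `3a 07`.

[0+:3] chan=6 & 0x7 = 0x6; word=0x00000006
[3+:12] type=-878 & 0xfff = 0xc92; word=0x00006496
[15+:4] slot=2 & 0xf = 0x2; word=0x00016496
[19+:7] ver=57 & 0x7f = 0x39; word=0x01c96496
[26+:6] lvl=35 & 0x3f = 0x23; word=0x8dc96496
word = 0x8dc96496 → little-endian bytes:
  [0]=0x96  [1]=0x64  [2]=0xc9  [3]=0x8d

96 64 c9 8d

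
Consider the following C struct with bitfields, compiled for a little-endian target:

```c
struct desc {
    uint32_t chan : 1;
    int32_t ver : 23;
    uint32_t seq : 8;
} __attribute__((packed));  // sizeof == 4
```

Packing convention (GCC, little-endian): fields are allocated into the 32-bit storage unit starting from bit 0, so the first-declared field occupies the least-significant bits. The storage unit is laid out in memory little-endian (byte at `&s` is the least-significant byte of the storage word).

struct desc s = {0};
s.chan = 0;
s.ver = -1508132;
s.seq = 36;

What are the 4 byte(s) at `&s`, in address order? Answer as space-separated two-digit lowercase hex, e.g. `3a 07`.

chan (1b) val=0 bits=0x0 at bit 0: 0x00000000
ver (23b) val=-1508132 bits=0x68fcdc at bit 1: 0x00d1f9b8
seq (8b) val=36 bits=0x24 at bit 24: 0x24d1f9b8
word = 0x24d1f9b8 → little-endian bytes:
  [0]=0xb8  [1]=0xf9  [2]=0xd1  [3]=0x24

b8 f9 d1 24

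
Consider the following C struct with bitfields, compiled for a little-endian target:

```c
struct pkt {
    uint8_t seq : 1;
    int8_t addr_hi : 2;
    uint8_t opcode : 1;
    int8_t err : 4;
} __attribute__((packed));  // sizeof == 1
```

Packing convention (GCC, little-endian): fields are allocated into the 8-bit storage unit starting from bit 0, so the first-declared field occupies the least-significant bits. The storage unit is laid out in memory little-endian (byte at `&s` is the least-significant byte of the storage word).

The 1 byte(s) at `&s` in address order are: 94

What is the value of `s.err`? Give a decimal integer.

-7

[0]=0x94 (little-endian) → word 0x94
seq [0+:1] = (word>>0) & 0x1 = 0
addr_hi [1+:2] = (word>>1) & 0x3 = 2
opcode [3+:1] = (word>>3) & 0x1 = 0
err [4+:4] = (word>>4) & 0xf = 9  ←
err signed 4b, MSB=1: 9 - 16 = -7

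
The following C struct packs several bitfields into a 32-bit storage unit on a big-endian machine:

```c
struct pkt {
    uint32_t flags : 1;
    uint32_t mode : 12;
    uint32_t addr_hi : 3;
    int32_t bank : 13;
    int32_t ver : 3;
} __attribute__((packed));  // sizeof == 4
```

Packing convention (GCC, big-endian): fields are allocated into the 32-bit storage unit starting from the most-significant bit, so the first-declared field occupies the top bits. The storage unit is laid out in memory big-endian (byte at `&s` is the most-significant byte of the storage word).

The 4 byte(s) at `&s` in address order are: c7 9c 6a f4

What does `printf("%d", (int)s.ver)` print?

-4

[0]=0xc7 [1]=0x9c [2]=0x6a [3]=0xf4 (big-endian) → word 0xc79c6af4
flags:1 @ bit 31 → (0xc79c6af4>>31)&0x1 = 0x1
mode:12 @ bit 19 → (0xc79c6af4>>19)&0xfff = 0x8f3
addr_hi:3 @ bit 16 → (0xc79c6af4>>16)&0x7 = 0x4
bank:13 @ bit 3 → (0xc79c6af4>>3)&0x1fff = 0xd5e
ver:3 @ bit 0 → (0xc79c6af4>>0)&0x7 = 0x4  ←
ver signed 3b, MSB=1: 4 - 8 = -4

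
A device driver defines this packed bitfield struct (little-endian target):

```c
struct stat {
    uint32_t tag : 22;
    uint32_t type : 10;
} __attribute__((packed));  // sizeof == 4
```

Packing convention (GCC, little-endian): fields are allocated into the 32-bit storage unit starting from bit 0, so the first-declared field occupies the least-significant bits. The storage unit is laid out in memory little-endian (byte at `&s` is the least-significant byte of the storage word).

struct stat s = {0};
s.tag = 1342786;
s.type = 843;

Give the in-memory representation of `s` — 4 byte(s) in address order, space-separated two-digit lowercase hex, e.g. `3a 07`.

42 7d d4 d2

[0+:22] tag=1342786 & 0x3fffff = 0x147d42; word=0x00147d42
[22+:10] type=843 & 0x3ff = 0x34b; word=0xd2d47d42
word = 0xd2d47d42 → little-endian bytes:
  [0]=0x42  [1]=0x7d  [2]=0xd4  [3]=0xd2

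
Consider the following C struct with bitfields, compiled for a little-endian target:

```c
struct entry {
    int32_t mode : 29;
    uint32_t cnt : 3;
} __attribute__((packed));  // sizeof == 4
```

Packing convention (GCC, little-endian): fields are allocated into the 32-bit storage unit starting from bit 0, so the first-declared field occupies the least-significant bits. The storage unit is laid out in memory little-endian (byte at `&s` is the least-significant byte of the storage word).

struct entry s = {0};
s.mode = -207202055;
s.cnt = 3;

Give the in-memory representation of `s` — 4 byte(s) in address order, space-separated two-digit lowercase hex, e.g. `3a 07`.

f9 58 a6 73

mode (29b) val=-207202055 bits=0x13a658f9 at bit 0: 0x13a658f9
cnt (3b) val=3 bits=0x3 at bit 29: 0x73a658f9
word = 0x73a658f9 → little-endian bytes:
  [0]=0xf9  [1]=0x58  [2]=0xa6  [3]=0x73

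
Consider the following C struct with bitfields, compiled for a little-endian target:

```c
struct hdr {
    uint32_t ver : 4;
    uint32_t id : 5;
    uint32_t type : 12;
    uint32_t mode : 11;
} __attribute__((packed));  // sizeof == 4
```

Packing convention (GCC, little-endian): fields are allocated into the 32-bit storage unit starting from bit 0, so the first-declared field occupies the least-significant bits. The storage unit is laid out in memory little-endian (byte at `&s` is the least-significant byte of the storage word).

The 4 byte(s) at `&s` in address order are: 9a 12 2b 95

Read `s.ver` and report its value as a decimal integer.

10

[0]=0x9a [1]=0x12 [2]=0x2b [3]=0x95 (little-endian) → word 0x952b129a
ver [0+:4] = (word>>0) & 0xf = 10  ←
id [4+:5] = (word>>4) & 0x1f = 9
type [9+:12] = (word>>9) & 0xfff = 1417
mode [21+:11] = (word>>21) & 0x7ff = 1193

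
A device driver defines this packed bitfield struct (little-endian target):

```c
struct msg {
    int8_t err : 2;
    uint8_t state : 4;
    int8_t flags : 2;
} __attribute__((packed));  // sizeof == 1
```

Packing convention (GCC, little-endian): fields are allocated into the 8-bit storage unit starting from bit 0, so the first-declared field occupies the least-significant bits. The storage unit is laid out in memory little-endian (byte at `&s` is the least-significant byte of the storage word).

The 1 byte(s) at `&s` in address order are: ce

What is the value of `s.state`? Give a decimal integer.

[0]=0xce (little-endian) → word 0xce
err [0+:2] = (word>>0) & 0x3 = 2
state [2+:4] = (word>>2) & 0xf = 3  ←
flags [6+:2] = (word>>6) & 0x3 = 3

3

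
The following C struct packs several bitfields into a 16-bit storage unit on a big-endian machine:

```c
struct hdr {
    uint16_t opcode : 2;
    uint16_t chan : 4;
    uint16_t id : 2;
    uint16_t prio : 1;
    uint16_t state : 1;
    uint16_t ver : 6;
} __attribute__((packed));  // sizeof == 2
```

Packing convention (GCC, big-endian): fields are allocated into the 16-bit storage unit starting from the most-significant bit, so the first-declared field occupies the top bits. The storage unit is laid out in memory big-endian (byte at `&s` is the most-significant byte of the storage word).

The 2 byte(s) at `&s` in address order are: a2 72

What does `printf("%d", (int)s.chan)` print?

8

[0]=0xa2 [1]=0x72 (big-endian) → word 0xa272
opcode [14+:2] = (word>>14) & 0x3 = 2
chan [10+:4] = (word>>10) & 0xf = 8  ←
id [8+:2] = (word>>8) & 0x3 = 2
prio [7+:1] = (word>>7) & 0x1 = 0
state [6+:1] = (word>>6) & 0x1 = 1
ver [0+:6] = (word>>0) & 0x3f = 50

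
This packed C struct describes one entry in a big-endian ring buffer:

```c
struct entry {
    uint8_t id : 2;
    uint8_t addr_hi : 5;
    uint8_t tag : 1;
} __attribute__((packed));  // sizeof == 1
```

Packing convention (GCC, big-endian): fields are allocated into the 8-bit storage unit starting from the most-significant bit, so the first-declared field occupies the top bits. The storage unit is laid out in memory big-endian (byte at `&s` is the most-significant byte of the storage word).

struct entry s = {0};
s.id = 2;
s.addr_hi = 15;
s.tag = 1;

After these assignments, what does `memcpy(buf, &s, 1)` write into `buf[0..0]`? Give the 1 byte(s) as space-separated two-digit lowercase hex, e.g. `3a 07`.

9f

id:2 = 2 → 0x2 << 6 → word 0x80
addr_hi:5 = 15 → 0xf << 1 → word 0x9e
tag:1 = 1 → 0x1 << 0 → word 0x9f
word = 0x9f → big-endian bytes:
  [0]=0x9f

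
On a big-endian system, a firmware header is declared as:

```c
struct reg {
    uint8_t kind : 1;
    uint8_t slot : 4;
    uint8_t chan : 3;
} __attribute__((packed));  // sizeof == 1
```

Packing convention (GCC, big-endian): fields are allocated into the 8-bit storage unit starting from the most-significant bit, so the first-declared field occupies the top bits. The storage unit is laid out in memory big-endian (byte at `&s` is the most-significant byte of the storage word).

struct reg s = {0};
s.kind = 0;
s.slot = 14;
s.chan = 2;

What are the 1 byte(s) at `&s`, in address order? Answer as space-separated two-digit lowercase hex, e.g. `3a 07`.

kind:1 = 0 → 0x0 << 7 → word 0x00
slot:4 = 14 → 0xe << 3 → word 0x70
chan:3 = 2 → 0x2 << 0 → word 0x72
word = 0x72 → big-endian bytes:
  [0]=0x72

72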